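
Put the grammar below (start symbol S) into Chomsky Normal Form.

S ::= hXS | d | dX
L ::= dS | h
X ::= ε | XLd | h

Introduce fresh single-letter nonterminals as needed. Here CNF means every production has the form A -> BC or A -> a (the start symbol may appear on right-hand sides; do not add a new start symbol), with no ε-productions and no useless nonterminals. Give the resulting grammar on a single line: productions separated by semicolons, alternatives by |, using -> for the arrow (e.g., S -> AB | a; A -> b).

S -> d | AX | BC | BS; A -> d; B -> h; C -> XS; D -> LA; L -> h | AS; X -> h | LA | XD

Nullable: {X}; after ε-elimination: S -> d | dX | hS | hXS; L -> h | dS; X -> h | Ld | XLd.
No unit productions to eliminate.
TERM: introduce A -> d, B -> h and substitute in every rule of length ≥2.
BIN: S -> BXS becomes S -> BC, C -> XS; X -> XLA becomes X -> XD, D -> LA.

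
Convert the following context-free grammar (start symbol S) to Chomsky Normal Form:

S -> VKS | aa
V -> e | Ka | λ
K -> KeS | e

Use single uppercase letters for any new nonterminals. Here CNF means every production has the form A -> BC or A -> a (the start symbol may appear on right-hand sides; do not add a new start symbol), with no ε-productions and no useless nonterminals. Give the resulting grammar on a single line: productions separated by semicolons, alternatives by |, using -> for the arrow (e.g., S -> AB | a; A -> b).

S -> BB | KS | VD; A -> e; B -> a; C -> AS; D -> KS; K -> e | KC; V -> e | KB

Nullable: {V}; after ε-elimination: S -> KS | aa | VKS; K -> e | KeS; V -> e | Ka.
No unit productions to eliminate.
TERM: introduce B -> a, A -> e and substitute in every rule of length ≥2.
BIN: K -> KAS becomes K -> KC, C -> AS; S -> VKS becomes S -> VD, D -> KS.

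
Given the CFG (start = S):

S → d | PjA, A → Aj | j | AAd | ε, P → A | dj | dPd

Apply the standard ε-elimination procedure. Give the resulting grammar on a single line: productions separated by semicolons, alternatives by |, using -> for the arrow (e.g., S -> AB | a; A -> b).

S -> d | j | Pj | jA | PjA; A -> d | j | Ad | Aj | AAd; P -> A | dd | dj | dPd

Nullable set: {A, P}.
S -> PjA: P, A nullable, giving Pj | PjA | j | jA.
Drop A -> ε.
A -> AAd: A, A nullable, giving AAd | Ad | d.
A -> Aj: A nullable, giving Aj | j.
P -> A: A nullable, giving A.
P -> dPd: P nullable, giving dPd | dd.
Unchanged (no nullable symbols): S -> d; A -> j; P -> dj.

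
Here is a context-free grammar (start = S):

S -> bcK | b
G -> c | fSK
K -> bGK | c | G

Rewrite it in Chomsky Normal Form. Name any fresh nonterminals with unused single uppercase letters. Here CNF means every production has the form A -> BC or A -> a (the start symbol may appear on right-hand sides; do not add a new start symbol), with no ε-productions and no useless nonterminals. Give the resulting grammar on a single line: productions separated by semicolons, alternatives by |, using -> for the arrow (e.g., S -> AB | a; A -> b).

No ε-productions.
After unit-elimination: S -> b | bcK; G -> c | fSK; K -> c | bGK | fSK.
TERM: introduce B -> b, C -> c, A -> f and substitute in every rule of length ≥2.
BIN: G -> ASK becomes G -> AD, D -> SK; K -> ASK becomes K -> AE, E -> SK; K -> BGK becomes K -> BF, F -> GK; S -> BCK becomes S -> BH, H -> CK.

S -> b | BH; A -> f; B -> b; C -> c; D -> SK; E -> SK; F -> GK; G -> c | AD; H -> CK; K -> c | AE | BF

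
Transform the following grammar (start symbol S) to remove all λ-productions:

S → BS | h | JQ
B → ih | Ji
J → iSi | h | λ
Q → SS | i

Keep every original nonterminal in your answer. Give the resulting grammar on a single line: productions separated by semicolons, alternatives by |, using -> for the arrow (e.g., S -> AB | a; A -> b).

S -> Q | h | BS | JQ; B -> i | Ji | ih; J -> h | iSi; Q -> i | SS

Nullable set: {J}.
S -> JQ: J nullable, giving JQ | Q.
B -> Ji: J nullable, giving Ji | i.
Drop J -> λ.
Unchanged (no nullable symbols): S -> BS; S -> h; B -> ih; J -> h; J -> iSi; Q -> SS; Q -> i.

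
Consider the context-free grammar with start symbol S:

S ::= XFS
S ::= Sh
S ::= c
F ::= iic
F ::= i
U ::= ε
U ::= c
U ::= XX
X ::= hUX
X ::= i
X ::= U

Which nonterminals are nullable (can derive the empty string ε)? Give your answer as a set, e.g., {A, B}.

Directly nullable (have an ε-rule): {U}.
X is nullable via X -> U (every symbol on the right is already known nullable).
Not nullable: F, S — each has a terminal in every rule's right-hand side or depends on a non-nullable symbol.

{U, X}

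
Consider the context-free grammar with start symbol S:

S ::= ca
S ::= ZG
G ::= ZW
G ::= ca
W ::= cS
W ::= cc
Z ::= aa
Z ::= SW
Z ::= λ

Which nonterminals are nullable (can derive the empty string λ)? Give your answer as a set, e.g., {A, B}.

Directly nullable (have an ε-rule): {Z}.
Not nullable: G, S, W — each has a terminal in every rule's right-hand side or depends on a non-nullable symbol.

{Z}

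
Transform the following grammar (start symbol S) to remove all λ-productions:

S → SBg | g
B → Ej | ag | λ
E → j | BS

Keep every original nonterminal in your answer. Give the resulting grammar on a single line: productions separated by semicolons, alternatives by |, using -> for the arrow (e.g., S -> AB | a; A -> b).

S -> g | Sg | SBg; B -> Ej | ag; E -> S | j | BS

Nullable set: {B}.
S -> SBg: B nullable, giving SBg | Sg.
Drop B -> λ.
E -> BS: B nullable, giving BS | S.
Unchanged (no nullable symbols): S -> g; B -> Ej; B -> ag; E -> j.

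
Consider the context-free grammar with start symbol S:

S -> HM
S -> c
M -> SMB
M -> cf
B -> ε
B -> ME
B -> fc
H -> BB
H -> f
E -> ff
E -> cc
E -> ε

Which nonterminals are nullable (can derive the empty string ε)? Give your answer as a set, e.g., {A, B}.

Directly nullable (have an ε-rule): {B, E}.
H is nullable via H -> BB (every symbol on the right is already known nullable).
Not nullable: M, S — each has a terminal in every rule's right-hand side or depends on a non-nullable symbol.

{B, E, H}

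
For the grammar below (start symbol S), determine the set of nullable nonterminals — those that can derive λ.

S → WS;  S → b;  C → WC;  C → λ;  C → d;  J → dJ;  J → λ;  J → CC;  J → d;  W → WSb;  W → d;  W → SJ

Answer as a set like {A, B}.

Directly nullable (have an ε-rule): {C, J}.
Not nullable: S, W — each has a terminal in every rule's right-hand side or depends on a non-nullable symbol.

{C, J}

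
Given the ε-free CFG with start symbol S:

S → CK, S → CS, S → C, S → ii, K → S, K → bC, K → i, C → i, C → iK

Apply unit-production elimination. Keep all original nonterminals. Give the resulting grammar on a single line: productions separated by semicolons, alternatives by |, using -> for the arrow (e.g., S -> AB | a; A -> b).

Unit productions: K->S, S->C.
Unit pairs (A ⇒* B via units): (K,C), (K,S), (S,C).
S: inherits non-unit rules of {C, S} → CK | CS | i | iK | ii.
C: inherits non-unit rules of {C} → i | iK.
K: inherits non-unit rules of {C, K, S} → CK | CS | bC | i | iK | ii.

S -> i | CK | CS | iK | ii; C -> i | iK; K -> i | CK | CS | bC | iK | ii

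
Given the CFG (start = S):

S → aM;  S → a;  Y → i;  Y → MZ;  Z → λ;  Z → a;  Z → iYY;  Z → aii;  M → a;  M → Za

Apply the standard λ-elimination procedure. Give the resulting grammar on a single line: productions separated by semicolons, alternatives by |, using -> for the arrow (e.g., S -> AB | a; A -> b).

S -> a | aM; M -> a | Za; Y -> M | i | MZ; Z -> a | aii | iYY

Nullable set: {Z}.
M -> Za: Z nullable, giving Za | a.
Y -> MZ: Z nullable, giving M | MZ.
Drop Z -> λ.
Unchanged (no nullable symbols): S -> a; S -> aM; M -> a; Y -> i; Z -> a; Z -> aii; Z -> iYY.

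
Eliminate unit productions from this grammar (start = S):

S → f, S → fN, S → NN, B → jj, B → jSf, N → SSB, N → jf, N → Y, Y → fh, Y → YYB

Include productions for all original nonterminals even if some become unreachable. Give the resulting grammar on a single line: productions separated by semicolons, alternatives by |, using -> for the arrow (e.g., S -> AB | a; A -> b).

S -> f | NN | fN; B -> jj | jSf; N -> fh | jf | SSB | YYB; Y -> fh | YYB

Unit productions: N->Y.
Unit pairs (A ⇒* B via units): (N,Y).
S: inherits non-unit rules of {S} → NN | f | fN.
B: inherits non-unit rules of {B} → jSf | jj.
N: inherits non-unit rules of {N, Y} → SSB | YYB | fh | jf.
Y: inherits non-unit rules of {Y} → YYB | fh.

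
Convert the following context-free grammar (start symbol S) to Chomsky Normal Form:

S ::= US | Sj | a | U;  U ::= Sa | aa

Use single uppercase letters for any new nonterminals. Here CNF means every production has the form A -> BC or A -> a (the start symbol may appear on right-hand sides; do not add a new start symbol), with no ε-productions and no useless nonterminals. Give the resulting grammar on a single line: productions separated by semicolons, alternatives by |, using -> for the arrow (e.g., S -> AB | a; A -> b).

No ε-productions.
After unit-elimination: S -> a | Sa | Sj | US | aa; U -> Sa | aa.
TERM: introduce A -> a, B -> j and substitute in every rule of length ≥2.

S -> a | AA | SA | SB | US; A -> a; B -> j; U -> AA | SA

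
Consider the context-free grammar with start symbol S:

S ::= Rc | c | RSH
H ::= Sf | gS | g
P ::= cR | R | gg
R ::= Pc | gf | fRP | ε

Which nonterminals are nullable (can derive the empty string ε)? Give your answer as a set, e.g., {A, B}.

{P, R}

Directly nullable (have an ε-rule): {R}.
P is nullable via P -> R (every symbol on the right is already known nullable).
Not nullable: H, S — each has a terminal in every rule's right-hand side or depends on a non-nullable symbol.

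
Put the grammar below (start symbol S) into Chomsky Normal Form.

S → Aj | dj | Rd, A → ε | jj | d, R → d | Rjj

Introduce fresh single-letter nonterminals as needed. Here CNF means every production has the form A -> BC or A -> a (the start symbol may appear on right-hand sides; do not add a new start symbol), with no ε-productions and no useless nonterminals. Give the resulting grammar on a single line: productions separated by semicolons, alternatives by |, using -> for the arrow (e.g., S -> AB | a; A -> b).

S -> j | AB | CB | RC; A -> d | BB; B -> j; C -> d; D -> BB; R -> d | RD

Nullable: {A}; after ε-elimination: S -> j | Aj | Rd | dj; A -> d | jj; R -> d | Rjj.
No unit productions to eliminate.
TERM: introduce C -> d, B -> j and substitute in every rule of length ≥2.
BIN: R -> RBB becomes R -> RD, D -> BB.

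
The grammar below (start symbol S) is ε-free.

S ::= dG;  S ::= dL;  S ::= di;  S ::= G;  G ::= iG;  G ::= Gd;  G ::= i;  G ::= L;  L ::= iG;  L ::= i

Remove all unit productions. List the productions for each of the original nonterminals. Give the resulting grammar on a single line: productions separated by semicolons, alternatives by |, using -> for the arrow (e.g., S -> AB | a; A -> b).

S -> i | Gd | dG | dL | di | iG; G -> i | Gd | iG; L -> i | iG

Unit productions: G->L, S->G.
Unit pairs (A ⇒* B via units): (G,L), (S,G), (S,L).
S: inherits non-unit rules of {G, L, S} → Gd | dG | dL | di | i | iG.
G: inherits non-unit rules of {G, L} → Gd | i | iG.
L: inherits non-unit rules of {L} → i | iG.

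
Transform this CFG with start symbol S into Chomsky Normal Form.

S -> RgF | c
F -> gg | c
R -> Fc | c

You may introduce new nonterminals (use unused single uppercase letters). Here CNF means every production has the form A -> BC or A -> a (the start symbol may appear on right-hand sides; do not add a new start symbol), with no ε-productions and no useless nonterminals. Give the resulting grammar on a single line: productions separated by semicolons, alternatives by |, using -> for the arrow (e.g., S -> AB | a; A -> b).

No ε-productions.
No unit productions to eliminate.
TERM: introduce B -> c, A -> g and substitute in every rule of length ≥2.
BIN: S -> RAF becomes S -> RC, C -> AF.

S -> c | RC; A -> g; B -> c; C -> AF; F -> c | AA; R -> c | FB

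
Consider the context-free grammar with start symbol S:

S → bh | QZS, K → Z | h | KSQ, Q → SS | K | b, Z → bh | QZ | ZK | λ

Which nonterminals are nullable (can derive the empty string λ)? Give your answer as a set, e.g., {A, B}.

{K, Q, Z}

Directly nullable (have an ε-rule): {Z}.
K is nullable via K -> Z (every symbol on the right is already known nullable).
Q is nullable via Q -> K (every symbol on the right is already known nullable).
Not nullable: S — each has a terminal in every rule's right-hand side or depends on a non-nullable symbol.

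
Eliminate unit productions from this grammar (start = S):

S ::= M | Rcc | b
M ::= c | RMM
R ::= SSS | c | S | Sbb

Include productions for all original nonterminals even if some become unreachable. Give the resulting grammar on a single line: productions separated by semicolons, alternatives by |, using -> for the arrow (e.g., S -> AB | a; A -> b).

S -> b | c | RMM | Rcc; M -> c | RMM; R -> b | c | RMM | Rcc | SSS | Sbb

Unit productions: R->S, S->M.
Unit pairs (A ⇒* B via units): (R,M), (R,S), (S,M).
S: inherits non-unit rules of {M, S} → RMM | Rcc | b | c.
M: inherits non-unit rules of {M} → RMM | c.
R: inherits non-unit rules of {M, R, S} → RMM | Rcc | SSS | Sbb | b | c.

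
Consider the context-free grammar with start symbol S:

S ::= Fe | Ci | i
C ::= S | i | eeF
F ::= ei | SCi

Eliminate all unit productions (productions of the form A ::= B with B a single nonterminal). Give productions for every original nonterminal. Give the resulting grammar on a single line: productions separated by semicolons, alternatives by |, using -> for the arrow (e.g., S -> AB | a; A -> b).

Unit productions: C->S.
Unit pairs (A ⇒* B via units): (C,S).
S: inherits non-unit rules of {S} → Ci | Fe | i.
C: inherits non-unit rules of {C, S} → Ci | Fe | eeF | i.
F: inherits non-unit rules of {F} → SCi | ei.

S -> i | Ci | Fe; C -> i | Ci | Fe | eeF; F -> ei | SCi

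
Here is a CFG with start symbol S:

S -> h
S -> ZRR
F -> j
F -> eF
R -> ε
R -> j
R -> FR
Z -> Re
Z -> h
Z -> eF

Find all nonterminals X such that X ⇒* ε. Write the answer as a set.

Directly nullable (have an ε-rule): {R}.
Not nullable: F, S, Z — each has a terminal in every rule's right-hand side or depends on a non-nullable symbol.

{R}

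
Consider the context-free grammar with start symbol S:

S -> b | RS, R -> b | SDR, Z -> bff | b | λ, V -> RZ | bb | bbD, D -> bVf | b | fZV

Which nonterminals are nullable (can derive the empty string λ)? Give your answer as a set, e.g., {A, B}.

{Z}

Directly nullable (have an ε-rule): {Z}.
Not nullable: D, R, S, V — each has a terminal in every rule's right-hand side or depends on a non-nullable symbol.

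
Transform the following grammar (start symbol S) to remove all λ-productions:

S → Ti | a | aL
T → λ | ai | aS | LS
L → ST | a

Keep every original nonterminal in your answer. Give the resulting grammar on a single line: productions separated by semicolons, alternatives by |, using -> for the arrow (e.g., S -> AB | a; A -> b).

Nullable set: {T}.
S -> Ti: T nullable, giving Ti | i.
L -> ST: T nullable, giving S | ST.
Drop T -> λ.
Unchanged (no nullable symbols): S -> a; S -> aL; L -> a; T -> LS; T -> aS; T -> ai.

S -> a | i | Ti | aL; L -> S | a | ST; T -> LS | aS | ai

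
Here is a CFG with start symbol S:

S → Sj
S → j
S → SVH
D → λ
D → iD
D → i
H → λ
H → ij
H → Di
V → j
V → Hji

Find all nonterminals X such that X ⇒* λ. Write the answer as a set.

Directly nullable (have an ε-rule): {D, H}.
Not nullable: S, V — each has a terminal in every rule's right-hand side or depends on a non-nullable symbol.

{D, H}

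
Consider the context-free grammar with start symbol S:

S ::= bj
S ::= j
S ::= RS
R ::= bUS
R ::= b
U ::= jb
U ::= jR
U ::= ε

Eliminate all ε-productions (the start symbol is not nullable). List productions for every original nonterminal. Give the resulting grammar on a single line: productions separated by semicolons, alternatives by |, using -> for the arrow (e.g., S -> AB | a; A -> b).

Nullable set: {U}.
R -> bUS: U nullable, giving bS | bUS.
Drop U -> ε.
Unchanged (no nullable symbols): S -> RS; S -> bj; S -> j; R -> b; U -> jR; U -> jb.

S -> j | RS | bj; R -> b | bS | bUS; U -> jR | jb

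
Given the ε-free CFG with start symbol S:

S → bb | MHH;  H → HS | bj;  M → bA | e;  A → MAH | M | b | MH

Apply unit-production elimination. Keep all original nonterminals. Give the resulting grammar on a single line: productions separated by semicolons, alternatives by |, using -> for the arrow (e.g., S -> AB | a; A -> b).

S -> bb | MHH; A -> b | e | MH | bA | MAH; H -> HS | bj; M -> e | bA

Unit productions: A->M.
Unit pairs (A ⇒* B via units): (A,M).
S: inherits non-unit rules of {S} → MHH | bb.
A: inherits non-unit rules of {A, M} → MAH | MH | b | bA | e.
H: inherits non-unit rules of {H} → HS | bj.
M: inherits non-unit rules of {M} → bA | e.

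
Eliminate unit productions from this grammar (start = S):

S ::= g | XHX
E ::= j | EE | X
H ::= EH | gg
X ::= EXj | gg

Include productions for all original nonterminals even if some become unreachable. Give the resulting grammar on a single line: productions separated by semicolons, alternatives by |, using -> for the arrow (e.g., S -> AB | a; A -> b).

S -> g | XHX; E -> j | EE | gg | EXj; H -> EH | gg; X -> gg | EXj

Unit productions: E->X.
Unit pairs (A ⇒* B via units): (E,X).
S: inherits non-unit rules of {S} → XHX | g.
E: inherits non-unit rules of {E, X} → EE | EXj | gg | j.
H: inherits non-unit rules of {H} → EH | gg.
X: inherits non-unit rules of {X} → EXj | gg.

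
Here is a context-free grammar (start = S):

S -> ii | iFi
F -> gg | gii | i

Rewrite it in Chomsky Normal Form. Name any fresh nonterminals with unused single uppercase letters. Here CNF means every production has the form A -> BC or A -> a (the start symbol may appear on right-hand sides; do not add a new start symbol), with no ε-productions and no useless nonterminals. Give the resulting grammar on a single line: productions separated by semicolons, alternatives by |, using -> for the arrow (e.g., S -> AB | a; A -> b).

S -> BB | BD; A -> g; B -> i; C -> BB; D -> FB; F -> i | AA | AC

No ε-productions.
No unit productions to eliminate.
TERM: introduce A -> g, B -> i and substitute in every rule of length ≥2.
BIN: F -> ABB becomes F -> AC, C -> BB; S -> BFB becomes S -> BD, D -> FB.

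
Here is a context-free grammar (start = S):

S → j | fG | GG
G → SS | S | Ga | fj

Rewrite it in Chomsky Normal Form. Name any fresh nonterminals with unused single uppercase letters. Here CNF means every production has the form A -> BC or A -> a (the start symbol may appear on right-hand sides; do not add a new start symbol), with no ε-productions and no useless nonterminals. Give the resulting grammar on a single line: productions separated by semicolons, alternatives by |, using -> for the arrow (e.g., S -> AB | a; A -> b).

No ε-productions.
After unit-elimination: S -> j | GG | fG; G -> j | GG | Ga | SS | fG | fj.
TERM: introduce A -> a, B -> f, C -> j and substitute in every rule of length ≥2.

S -> j | BG | GG; A -> a; B -> f; C -> j; G -> j | BC | BG | GA | GG | SS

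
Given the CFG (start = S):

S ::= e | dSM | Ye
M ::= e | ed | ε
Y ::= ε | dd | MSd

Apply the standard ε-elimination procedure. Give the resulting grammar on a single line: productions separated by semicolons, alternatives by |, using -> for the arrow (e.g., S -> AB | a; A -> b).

Nullable set: {M, Y}.
S -> Ye: Y nullable, giving Ye | e.
S -> dSM: M nullable, giving dS | dSM.
Drop M -> ε.
Drop Y -> ε.
Y -> MSd: M nullable, giving MSd | Sd.
Unchanged (no nullable symbols): S -> e; M -> e; M -> ed; Y -> dd.

S -> e | Ye | dS | dSM; M -> e | ed; Y -> Sd | dd | MSd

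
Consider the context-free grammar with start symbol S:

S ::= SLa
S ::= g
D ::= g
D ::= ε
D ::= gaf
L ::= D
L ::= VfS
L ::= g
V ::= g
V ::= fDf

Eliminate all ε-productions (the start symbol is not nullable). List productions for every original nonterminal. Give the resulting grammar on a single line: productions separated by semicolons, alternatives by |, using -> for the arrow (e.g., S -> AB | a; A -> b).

S -> g | Sa | SLa; D -> g | gaf; L -> D | g | VfS; V -> g | ff | fDf

Nullable set: {D, L}.
S -> SLa: L nullable, giving SLa | Sa.
Drop D -> ε.
L -> D: D nullable, giving D.
V -> fDf: D nullable, giving fDf | ff.
Unchanged (no nullable symbols): S -> g; D -> g; D -> gaf; L -> VfS; L -> g; V -> g.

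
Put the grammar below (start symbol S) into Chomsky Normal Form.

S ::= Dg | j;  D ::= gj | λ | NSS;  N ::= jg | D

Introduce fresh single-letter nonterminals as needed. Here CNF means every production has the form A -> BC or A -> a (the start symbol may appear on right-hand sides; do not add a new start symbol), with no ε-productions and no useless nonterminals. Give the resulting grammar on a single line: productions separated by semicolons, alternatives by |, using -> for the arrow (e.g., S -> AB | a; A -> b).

Nullable: {D, N}; after ε-elimination: S -> g | j | Dg; D -> SS | gj | NSS; N -> D | jg.
After unit-elimination: S -> g | j | Dg; D -> SS | gj | NSS; N -> SS | gj | jg | NSS.
TERM: introduce A -> g, B -> j and substitute in every rule of length ≥2.
BIN: D -> NSS becomes D -> NC, C -> SS; N -> NSS becomes N -> NE, E -> SS.

S -> g | j | DA; A -> g; B -> j; C -> SS; D -> AB | NC | SS; E -> SS; N -> AB | BA | NE | SS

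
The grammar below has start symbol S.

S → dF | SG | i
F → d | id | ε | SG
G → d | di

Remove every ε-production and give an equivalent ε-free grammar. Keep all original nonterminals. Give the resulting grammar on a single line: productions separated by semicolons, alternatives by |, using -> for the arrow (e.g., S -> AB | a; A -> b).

Nullable set: {F}.
S -> dF: F nullable, giving d | dF.
Drop F -> ε.
Unchanged (no nullable symbols): S -> SG; S -> i; F -> SG; F -> d; F -> id; G -> d; G -> di.

S -> d | i | SG | dF; F -> d | SG | id; G -> d | di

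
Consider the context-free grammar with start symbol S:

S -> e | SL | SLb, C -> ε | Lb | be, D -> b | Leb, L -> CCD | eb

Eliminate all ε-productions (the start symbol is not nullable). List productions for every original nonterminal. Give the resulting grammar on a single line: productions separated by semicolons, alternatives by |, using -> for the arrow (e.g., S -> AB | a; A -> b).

Nullable set: {C}.
Drop C -> ε.
L -> CCD: C, C nullable, giving CCD | CD | D.
Unchanged (no nullable symbols): S -> SL; S -> SLb; S -> e; C -> Lb; C -> be; D -> Leb; D -> b; L -> eb.

S -> e | SL | SLb; C -> Lb | be; D -> b | Leb; L -> D | CD | eb | CCD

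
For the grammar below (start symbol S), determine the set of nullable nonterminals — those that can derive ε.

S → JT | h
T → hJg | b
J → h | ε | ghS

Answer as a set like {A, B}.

Directly nullable (have an ε-rule): {J}.
Not nullable: S, T — each has a terminal in every rule's right-hand side or depends on a non-nullable symbol.

{J}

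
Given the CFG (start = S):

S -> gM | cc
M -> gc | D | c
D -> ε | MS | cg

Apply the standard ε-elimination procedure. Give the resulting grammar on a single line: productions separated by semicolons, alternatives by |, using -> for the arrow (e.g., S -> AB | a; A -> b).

Nullable set: {D, M}.
S -> gM: M nullable, giving g | gM.
Drop D -> ε.
D -> MS: M nullable, giving MS | S.
M -> D: D nullable, giving D.
Unchanged (no nullable symbols): S -> cc; D -> cg; M -> c; M -> gc.

S -> g | cc | gM; D -> S | MS | cg; M -> D | c | gc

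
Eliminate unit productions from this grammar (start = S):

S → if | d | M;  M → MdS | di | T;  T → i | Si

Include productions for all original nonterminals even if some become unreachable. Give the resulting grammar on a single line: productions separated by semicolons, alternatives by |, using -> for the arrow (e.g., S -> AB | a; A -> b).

Unit productions: M->T, S->M.
Unit pairs (A ⇒* B via units): (M,T), (S,M), (S,T).
S: inherits non-unit rules of {M, S, T} → MdS | Si | d | di | i | if.
M: inherits non-unit rules of {M, T} → MdS | Si | di | i.
T: inherits non-unit rules of {T} → Si | i.

S -> d | i | Si | di | if | MdS; M -> i | Si | di | MdS; T -> i | Si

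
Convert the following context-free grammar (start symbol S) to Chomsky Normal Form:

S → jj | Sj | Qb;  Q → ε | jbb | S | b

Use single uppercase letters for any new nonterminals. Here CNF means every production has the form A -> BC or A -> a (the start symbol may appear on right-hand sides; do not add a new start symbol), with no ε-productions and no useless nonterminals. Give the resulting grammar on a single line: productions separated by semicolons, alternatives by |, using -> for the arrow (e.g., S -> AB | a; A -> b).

S -> b | BB | QA | SB; A -> b; B -> j; C -> AA; Q -> b | BB | BC | QA | SB

Nullable: {Q}; after ε-elimination: S -> b | Qb | Sj | jj; Q -> S | b | jbb.
After unit-elimination: S -> b | Qb | Sj | jj; Q -> b | Qb | Sj | jj | jbb.
TERM: introduce A -> b, B -> j and substitute in every rule of length ≥2.
BIN: Q -> BAA becomes Q -> BC, C -> AA.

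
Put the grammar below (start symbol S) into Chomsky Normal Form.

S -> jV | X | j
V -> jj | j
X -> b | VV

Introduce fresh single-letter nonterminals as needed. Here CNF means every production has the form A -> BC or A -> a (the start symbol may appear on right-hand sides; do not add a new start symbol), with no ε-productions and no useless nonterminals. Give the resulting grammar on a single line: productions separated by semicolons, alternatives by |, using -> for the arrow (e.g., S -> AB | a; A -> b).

No ε-productions.
After unit-elimination: S -> b | j | VV | jV; V -> j | jj; X -> b | VV.
TERM: introduce A -> j and substitute in every rule of length ≥2.
Drop unreachable/unproductive: X.

S -> b | j | AV | VV; A -> j; V -> j | AA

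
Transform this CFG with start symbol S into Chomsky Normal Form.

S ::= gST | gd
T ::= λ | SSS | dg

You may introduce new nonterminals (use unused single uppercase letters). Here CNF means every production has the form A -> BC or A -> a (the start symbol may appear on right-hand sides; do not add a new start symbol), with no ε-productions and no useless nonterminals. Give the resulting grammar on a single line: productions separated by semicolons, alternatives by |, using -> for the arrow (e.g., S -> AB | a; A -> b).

S -> AB | AC | AS; A -> g; B -> d; C -> ST; D -> SS; T -> BA | SD

Nullable: {T}; after ε-elimination: S -> gS | gd | gST; T -> dg | SSS.
No unit productions to eliminate.
TERM: introduce B -> d, A -> g and substitute in every rule of length ≥2.
BIN: S -> AST becomes S -> AC, C -> ST; T -> SSS becomes T -> SD, D -> SS.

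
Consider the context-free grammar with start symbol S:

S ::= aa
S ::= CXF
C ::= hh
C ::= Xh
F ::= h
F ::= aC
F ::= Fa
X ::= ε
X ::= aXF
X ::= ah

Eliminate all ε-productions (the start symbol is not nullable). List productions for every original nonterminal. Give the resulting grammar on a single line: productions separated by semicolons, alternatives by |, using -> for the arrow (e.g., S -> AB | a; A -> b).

Nullable set: {X}.
S -> CXF: X nullable, giving CF | CXF.
C -> Xh: X nullable, giving Xh | h.
Drop X -> ε.
X -> aXF: X nullable, giving aF | aXF.
Unchanged (no nullable symbols): S -> aa; C -> hh; F -> Fa; F -> aC; F -> h; X -> ah.

S -> CF | aa | CXF; C -> h | Xh | hh; F -> h | Fa | aC; X -> aF | ah | aXF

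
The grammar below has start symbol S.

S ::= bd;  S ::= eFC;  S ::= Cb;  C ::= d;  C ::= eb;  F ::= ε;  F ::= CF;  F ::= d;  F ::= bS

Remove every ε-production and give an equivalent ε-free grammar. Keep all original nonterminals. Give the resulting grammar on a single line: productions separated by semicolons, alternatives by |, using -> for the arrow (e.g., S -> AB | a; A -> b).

S -> Cb | bd | eC | eFC; C -> d | eb; F -> C | d | CF | bS

Nullable set: {F}.
S -> eFC: F nullable, giving eC | eFC.
Drop F -> ε.
F -> CF: F nullable, giving C | CF.
Unchanged (no nullable symbols): S -> Cb; S -> bd; C -> d; C -> eb; F -> bS; F -> d.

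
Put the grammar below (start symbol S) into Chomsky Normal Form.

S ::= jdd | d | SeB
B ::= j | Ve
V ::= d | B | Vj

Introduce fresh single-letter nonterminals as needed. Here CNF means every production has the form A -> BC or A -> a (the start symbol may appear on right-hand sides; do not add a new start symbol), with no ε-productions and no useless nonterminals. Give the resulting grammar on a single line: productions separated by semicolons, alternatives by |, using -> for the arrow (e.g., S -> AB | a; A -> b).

No ε-productions.
After unit-elimination: S -> d | SeB | jdd; B -> j | Ve; V -> d | j | Ve | Vj.
TERM: introduce D -> d, A -> e, C -> j and substitute in every rule of length ≥2.
BIN: S -> CDD becomes S -> CE, E -> DD; S -> SAB becomes S -> SF, F -> AB.

S -> d | CE | SF; A -> e; B -> j | VA; C -> j; D -> d; E -> DD; F -> AB; V -> d | j | VA | VC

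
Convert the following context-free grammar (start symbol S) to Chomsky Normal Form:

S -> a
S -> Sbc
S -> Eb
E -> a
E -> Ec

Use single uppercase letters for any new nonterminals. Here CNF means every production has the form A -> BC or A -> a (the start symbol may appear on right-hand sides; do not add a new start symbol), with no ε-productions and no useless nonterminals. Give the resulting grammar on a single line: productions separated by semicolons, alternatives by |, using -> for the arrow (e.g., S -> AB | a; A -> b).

No ε-productions.
No unit productions to eliminate.
TERM: introduce B -> b, A -> c and substitute in every rule of length ≥2.
BIN: S -> SBA becomes S -> SC, C -> BA.

S -> a | EB | SC; A -> c; B -> b; C -> BA; E -> a | EA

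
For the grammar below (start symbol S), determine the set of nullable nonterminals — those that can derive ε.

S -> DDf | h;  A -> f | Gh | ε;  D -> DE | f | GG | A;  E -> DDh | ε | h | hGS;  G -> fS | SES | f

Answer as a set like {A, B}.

{A, D, E}

Directly nullable (have an ε-rule): {A, E}.
D is nullable via D -> A (every symbol on the right is already known nullable).
Not nullable: G, S — each has a terminal in every rule's right-hand side or depends on a non-nullable symbol.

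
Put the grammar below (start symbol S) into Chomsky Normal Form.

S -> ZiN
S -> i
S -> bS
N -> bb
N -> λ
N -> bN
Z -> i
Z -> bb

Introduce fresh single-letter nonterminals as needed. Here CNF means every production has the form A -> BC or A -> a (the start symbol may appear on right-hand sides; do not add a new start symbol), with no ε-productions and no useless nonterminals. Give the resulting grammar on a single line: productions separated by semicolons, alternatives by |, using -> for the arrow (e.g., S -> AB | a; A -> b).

S -> i | AS | ZB | ZC; A -> b; B -> i; C -> BN; N -> b | AA | AN; Z -> i | AA

Nullable: {N}; after ε-elimination: S -> i | Zi | bS | ZiN; N -> b | bN | bb; Z -> i | bb.
No unit productions to eliminate.
TERM: introduce A -> b, B -> i and substitute in every rule of length ≥2.
BIN: S -> ZBN becomes S -> ZC, C -> BN.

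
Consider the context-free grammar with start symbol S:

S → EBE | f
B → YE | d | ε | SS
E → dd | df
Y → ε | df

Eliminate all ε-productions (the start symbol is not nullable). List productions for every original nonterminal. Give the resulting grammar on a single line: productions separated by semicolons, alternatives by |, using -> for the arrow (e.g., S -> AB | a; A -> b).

S -> f | EE | EBE; B -> E | d | SS | YE; E -> dd | df; Y -> df

Nullable set: {B, Y}.
S -> EBE: B nullable, giving EBE | EE.
Drop B -> ε.
B -> YE: Y nullable, giving E | YE.
Drop Y -> ε.
Unchanged (no nullable symbols): S -> f; B -> SS; B -> d; E -> dd; E -> df; Y -> df.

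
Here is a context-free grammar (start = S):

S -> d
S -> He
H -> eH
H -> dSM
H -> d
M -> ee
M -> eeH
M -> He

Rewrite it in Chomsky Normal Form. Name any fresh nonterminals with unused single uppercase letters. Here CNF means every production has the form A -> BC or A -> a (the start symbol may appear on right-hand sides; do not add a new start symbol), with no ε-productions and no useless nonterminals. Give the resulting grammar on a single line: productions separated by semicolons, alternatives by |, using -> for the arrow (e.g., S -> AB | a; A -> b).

S -> d | HB; A -> d; B -> e; C -> SM; D -> BH; H -> d | AC | BH; M -> BB | BD | HB

No ε-productions.
No unit productions to eliminate.
TERM: introduce A -> d, B -> e and substitute in every rule of length ≥2.
BIN: H -> ASM becomes H -> AC, C -> SM; M -> BBH becomes M -> BD, D -> BH.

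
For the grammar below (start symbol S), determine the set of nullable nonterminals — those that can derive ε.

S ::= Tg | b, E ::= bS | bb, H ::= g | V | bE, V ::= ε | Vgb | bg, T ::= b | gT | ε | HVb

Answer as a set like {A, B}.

Directly nullable (have an ε-rule): {T, V}.
H is nullable via H -> V (every symbol on the right is already known nullable).
Not nullable: E, S — each has a terminal in every rule's right-hand side or depends on a non-nullable symbol.

{H, T, V}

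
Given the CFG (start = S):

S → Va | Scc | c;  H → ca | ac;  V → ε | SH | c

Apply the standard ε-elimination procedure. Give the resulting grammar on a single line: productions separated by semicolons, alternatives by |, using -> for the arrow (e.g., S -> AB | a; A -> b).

S -> a | c | Va | Scc; H -> ac | ca; V -> c | SH

Nullable set: {V}.
S -> Va: V nullable, giving Va | a.
Drop V -> ε.
Unchanged (no nullable symbols): S -> Scc; S -> c; H -> ac; H -> ca; V -> SH; V -> c.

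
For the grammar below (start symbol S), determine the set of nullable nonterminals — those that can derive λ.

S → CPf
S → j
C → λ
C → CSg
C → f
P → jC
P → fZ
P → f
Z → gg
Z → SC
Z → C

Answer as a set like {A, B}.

Directly nullable (have an ε-rule): {C}.
Z is nullable via Z -> C (every symbol on the right is already known nullable).
Not nullable: P, S — each has a terminal in every rule's right-hand side or depends on a non-nullable symbol.

{C, Z}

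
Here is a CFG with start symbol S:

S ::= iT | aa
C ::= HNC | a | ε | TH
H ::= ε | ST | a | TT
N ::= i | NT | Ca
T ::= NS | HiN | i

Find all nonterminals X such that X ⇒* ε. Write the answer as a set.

{C, H}

Directly nullable (have an ε-rule): {C, H}.
Not nullable: N, S, T — each has a terminal in every rule's right-hand side or depends on a non-nullable symbol.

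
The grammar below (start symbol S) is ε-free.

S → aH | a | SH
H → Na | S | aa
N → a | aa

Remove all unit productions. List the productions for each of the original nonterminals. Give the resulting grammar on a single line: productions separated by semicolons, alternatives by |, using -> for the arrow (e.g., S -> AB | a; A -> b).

Unit productions: H->S.
Unit pairs (A ⇒* B via units): (H,S).
S: inherits non-unit rules of {S} → SH | a | aH.
H: inherits non-unit rules of {H, S} → Na | SH | a | aH | aa.
N: inherits non-unit rules of {N} → a | aa.

S -> a | SH | aH; H -> a | Na | SH | aH | aa; N -> a | aa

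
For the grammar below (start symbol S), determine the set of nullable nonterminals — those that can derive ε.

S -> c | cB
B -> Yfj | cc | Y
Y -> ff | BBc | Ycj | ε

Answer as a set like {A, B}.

Directly nullable (have an ε-rule): {Y}.
B is nullable via B -> Y (every symbol on the right is already known nullable).
Not nullable: S — each has a terminal in every rule's right-hand side or depends on a non-nullable symbol.

{B, Y}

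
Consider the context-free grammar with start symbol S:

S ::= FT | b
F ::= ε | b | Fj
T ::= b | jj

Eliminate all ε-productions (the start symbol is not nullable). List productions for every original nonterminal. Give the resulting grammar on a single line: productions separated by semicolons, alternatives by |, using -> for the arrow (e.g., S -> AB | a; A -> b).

Nullable set: {F}.
S -> FT: F nullable, giving FT | T.
Drop F -> ε.
F -> Fj: F nullable, giving Fj | j.
Unchanged (no nullable symbols): S -> b; F -> b; T -> b; T -> jj.

S -> T | b | FT; F -> b | j | Fj; T -> b | jj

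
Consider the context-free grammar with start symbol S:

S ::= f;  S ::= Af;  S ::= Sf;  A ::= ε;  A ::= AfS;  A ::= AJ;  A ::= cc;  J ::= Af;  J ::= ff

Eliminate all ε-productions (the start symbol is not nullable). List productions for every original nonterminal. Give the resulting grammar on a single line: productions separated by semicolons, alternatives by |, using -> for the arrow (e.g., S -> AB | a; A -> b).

Nullable set: {A}.
S -> Af: A nullable, giving Af | f.
Drop A -> ε.
A -> AJ: A nullable, giving AJ | J.
A -> AfS: A nullable, giving AfS | fS.
J -> Af: A nullable, giving Af | f.
Unchanged (no nullable symbols): S -> Sf; S -> f; A -> cc; J -> ff.

S -> f | Af | Sf; A -> J | AJ | cc | fS | AfS; J -> f | Af | ff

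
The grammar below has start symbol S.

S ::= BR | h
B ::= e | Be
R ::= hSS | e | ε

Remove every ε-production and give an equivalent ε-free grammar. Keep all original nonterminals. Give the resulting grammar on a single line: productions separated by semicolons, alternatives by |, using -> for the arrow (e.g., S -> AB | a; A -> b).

S -> B | h | BR; B -> e | Be; R -> e | hSS

Nullable set: {R}.
S -> BR: R nullable, giving B | BR.
Drop R -> ε.
Unchanged (no nullable symbols): S -> h; B -> Be; B -> e; R -> e; R -> hSS.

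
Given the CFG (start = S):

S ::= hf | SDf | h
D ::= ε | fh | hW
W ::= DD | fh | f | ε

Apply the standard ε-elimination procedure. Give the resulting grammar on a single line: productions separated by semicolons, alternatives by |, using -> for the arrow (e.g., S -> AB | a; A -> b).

Nullable set: {D, W}.
S -> SDf: D nullable, giving SDf | Sf.
Drop D -> ε.
D -> hW: W nullable, giving h | hW.
Drop W -> ε.
W -> DD: D, D nullable, giving D | DD.
Unchanged (no nullable symbols): S -> h; S -> hf; D -> fh; W -> f; W -> fh.

S -> h | Sf | hf | SDf; D -> h | fh | hW; W -> D | f | DD | fh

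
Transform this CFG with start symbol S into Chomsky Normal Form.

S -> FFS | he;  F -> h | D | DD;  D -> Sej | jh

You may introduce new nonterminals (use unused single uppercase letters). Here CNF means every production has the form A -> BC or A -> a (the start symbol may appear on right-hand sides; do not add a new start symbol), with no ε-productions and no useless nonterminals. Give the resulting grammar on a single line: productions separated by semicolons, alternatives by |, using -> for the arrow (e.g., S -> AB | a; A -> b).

No ε-productions.
After unit-elimination: S -> he | FFS; D -> jh | Sej; F -> h | DD | jh | Sej.
TERM: introduce A -> e, C -> h, B -> j and substitute in every rule of length ≥2.
BIN: D -> SAB becomes D -> SE, E -> AB; F -> SAB becomes F -> SG, G -> AB; S -> FFS becomes S -> FH, H -> FS.

S -> CA | FH; A -> e; B -> j; C -> h; D -> BC | SE; E -> AB; F -> h | BC | DD | SG; G -> AB; H -> FS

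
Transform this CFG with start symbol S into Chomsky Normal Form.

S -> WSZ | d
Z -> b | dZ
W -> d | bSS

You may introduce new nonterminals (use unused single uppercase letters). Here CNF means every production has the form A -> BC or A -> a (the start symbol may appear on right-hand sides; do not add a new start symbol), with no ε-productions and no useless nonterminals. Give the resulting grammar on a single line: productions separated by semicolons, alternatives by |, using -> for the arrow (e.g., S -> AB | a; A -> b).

No ε-productions.
No unit productions to eliminate.
TERM: introduce A -> b, B -> d and substitute in every rule of length ≥2.
BIN: S -> WSZ becomes S -> WC, C -> SZ; W -> ASS becomes W -> AD, D -> SS.

S -> d | WC; A -> b; B -> d; C -> SZ; D -> SS; W -> d | AD; Z -> b | BZ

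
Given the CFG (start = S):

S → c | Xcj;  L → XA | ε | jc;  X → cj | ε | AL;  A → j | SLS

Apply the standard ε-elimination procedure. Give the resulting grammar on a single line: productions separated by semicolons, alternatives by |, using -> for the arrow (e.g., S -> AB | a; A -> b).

Nullable set: {L, X}.
S -> Xcj: X nullable, giving Xcj | cj.
A -> SLS: L nullable, giving SLS | SS.
Drop L -> ε.
L -> XA: X nullable, giving A | XA.
Drop X -> ε.
X -> AL: L nullable, giving A | AL.
Unchanged (no nullable symbols): S -> c; A -> j; L -> jc; X -> cj.

S -> c | cj | Xcj; A -> j | SS | SLS; L -> A | XA | jc; X -> A | AL | cj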